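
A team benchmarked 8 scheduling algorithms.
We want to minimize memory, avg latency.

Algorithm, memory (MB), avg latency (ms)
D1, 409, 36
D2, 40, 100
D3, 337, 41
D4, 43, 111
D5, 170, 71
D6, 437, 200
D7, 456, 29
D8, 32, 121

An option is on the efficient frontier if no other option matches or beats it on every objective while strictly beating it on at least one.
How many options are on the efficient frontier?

D1: not dominated.
D2: not dominated.
D3: not dominated.
D4: dominated by D2 (memory 40≤43, avg latency 100≤111).
D5: not dominated.
D6: dominated by D1 (memory 409≤437, avg latency 36≤200).
D7: not dominated (best avg latency).
D8: not dominated (best memory).
Pareto-optimal: D1, D2, D3, D5, D7, D8 → 6.

6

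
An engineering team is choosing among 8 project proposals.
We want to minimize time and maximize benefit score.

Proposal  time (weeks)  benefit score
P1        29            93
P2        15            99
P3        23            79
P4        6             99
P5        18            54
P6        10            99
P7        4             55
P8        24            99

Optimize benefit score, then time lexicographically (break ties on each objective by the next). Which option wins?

First maximize benefit score: best is 99, kept {P2, P4, P6, P8}.
Then minimize time: best is 6, kept {P4}.

P4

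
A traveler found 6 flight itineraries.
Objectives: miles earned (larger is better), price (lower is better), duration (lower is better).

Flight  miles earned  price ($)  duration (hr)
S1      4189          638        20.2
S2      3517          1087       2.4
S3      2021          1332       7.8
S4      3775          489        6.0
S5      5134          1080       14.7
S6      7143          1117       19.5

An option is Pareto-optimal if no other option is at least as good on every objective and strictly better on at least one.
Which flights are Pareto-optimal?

S1, S2, S4, S5, S6

S1: not dominated.
S2: not dominated (best duration).
S3: dominated by S2 (miles earned 3517≥2021, price 1087≤1332, duration 2.4≤7.8).
S4: not dominated (best price).
S5: not dominated.
S6: not dominated (best miles earned).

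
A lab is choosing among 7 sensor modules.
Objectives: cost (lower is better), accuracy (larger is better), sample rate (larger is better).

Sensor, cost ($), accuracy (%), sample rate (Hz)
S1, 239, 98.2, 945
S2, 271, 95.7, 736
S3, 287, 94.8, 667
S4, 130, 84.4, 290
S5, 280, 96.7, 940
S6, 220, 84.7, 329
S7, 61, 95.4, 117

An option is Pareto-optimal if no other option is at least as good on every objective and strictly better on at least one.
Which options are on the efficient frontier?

S1: not dominated (best accuracy).
S2: dominated by S1 (cost 239≤271, accuracy 98.2≥95.7, sample rate 945≥736).
S3: dominated by S1 (cost 239≤287, accuracy 98.2≥94.8, sample rate 945≥667).
S4: not dominated.
S5: dominated by S1 (cost 239≤280, accuracy 98.2≥96.7, sample rate 945≥940).
S6: not dominated.
S7: not dominated (best cost).

S1, S4, S6, S7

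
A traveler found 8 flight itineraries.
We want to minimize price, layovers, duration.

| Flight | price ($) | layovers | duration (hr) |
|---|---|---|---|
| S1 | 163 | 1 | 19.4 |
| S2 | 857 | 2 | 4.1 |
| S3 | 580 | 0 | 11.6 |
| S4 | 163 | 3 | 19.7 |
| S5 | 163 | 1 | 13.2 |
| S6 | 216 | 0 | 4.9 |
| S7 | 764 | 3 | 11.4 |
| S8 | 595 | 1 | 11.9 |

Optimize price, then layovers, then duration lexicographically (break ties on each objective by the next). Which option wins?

First minimize price: best is 163, kept {S1, S4, S5}.
Then minimize layovers: best is 1, kept {S1, S5}.
Then minimize duration: best is 13.2, kept {S5}.

S5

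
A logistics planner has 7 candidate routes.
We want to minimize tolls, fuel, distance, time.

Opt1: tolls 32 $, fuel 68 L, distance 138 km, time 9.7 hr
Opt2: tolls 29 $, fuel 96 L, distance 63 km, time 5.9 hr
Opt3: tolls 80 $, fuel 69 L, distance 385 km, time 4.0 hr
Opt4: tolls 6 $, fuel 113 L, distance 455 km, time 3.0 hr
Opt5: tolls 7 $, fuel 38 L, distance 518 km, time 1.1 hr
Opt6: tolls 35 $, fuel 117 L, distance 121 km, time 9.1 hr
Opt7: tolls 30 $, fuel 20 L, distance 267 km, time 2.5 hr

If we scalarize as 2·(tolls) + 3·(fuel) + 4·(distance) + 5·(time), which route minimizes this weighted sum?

Opt2

Opt1: 2·32 + 3·68 + 4·138 + 5·9.7 = 868.5
Opt2: 2·29 + 3·96 + 4·63 + 5·5.9 = 627.5
Opt3: 2·80 + 3·69 + 4·385 + 5·4.0 = 1927.0
Opt4: 2·6 + 3·113 + 4·455 + 5·3.0 = 2186.0
Opt5: 2·7 + 3·38 + 4·518 + 5·1.1 = 2205.5
Opt6: 2·35 + 3·117 + 4·121 + 5·9.1 = 950.5
Opt7: 2·30 + 3·20 + 4·267 + 5·2.5 = 1200.5
Lowest: Opt2 at 627.5.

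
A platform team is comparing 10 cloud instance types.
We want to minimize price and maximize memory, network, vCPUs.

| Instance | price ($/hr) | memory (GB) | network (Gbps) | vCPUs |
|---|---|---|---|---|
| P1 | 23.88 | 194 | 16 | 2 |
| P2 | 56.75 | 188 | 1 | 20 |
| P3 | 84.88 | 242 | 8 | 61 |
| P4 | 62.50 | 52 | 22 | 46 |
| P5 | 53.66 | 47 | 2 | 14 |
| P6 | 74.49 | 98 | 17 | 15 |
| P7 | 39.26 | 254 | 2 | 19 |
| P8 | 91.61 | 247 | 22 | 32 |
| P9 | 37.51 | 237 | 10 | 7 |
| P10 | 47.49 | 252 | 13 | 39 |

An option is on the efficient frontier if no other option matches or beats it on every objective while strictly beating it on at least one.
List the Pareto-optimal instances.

P1: not dominated (best price).
P2: dominated by P10 (price 47.49≤56.75, memory 252≥188, network 13≥1, vCPUs 39≥20).
P3: not dominated (best vCPUs).
P4: not dominated.
P5: dominated by P7 (price 39.26≤53.66, memory 254≥47, network 2≥2, vCPUs 19≥14).
P6: not dominated.
P7: not dominated (best memory).
P8: not dominated.
P9: not dominated.
P10: not dominated.

P1, P3, P4, P6, P7, P8, P9, P10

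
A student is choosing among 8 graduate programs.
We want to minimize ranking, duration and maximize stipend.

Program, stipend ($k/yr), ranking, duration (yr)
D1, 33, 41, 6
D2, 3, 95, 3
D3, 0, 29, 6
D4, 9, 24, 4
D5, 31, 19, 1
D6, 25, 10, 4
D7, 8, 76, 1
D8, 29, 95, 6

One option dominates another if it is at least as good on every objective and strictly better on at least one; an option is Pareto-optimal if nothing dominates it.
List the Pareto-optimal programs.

D1: not dominated (best stipend).
D2: dominated by D5 (stipend 31≥3, ranking 19≤95, duration 1≤3).
D3: dominated by D4 (stipend 9≥0, ranking 24≤29, duration 4≤6).
D4: dominated by D5 (stipend 31≥9, ranking 19≤24, duration 1≤4).
D5: not dominated.
D6: not dominated (best ranking).
D7: dominated by D5 (stipend 31≥8, ranking 19≤76, duration 1≤1).
D8: dominated by D1 (stipend 33≥29, ranking 41≤95, duration 6≤6).

D1, D5, D6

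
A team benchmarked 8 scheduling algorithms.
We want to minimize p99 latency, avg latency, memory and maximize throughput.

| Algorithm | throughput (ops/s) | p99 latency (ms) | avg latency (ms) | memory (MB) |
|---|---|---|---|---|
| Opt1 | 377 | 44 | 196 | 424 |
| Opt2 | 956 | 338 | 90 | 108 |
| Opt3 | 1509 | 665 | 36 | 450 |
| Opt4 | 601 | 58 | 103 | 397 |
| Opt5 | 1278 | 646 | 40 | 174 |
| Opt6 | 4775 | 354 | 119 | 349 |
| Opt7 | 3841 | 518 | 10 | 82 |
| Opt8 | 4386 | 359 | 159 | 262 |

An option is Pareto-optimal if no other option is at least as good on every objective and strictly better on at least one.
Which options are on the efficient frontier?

Opt1, Opt2, Opt4, Opt6, Opt7, Opt8

Opt1: not dominated (best p99 latency).
Opt2: not dominated.
Opt3: dominated by Opt7 (throughput 3841≥1509, p99 latency 518≤665, avg latency 10≤36, memory 82≤450).
Opt4: not dominated.
Opt5: dominated by Opt7 (throughput 3841≥1278, p99 latency 518≤646, avg latency 10≤40, memory 82≤174).
Opt6: not dominated (best throughput).
Opt7: not dominated (best avg latency).
Opt8: not dominated.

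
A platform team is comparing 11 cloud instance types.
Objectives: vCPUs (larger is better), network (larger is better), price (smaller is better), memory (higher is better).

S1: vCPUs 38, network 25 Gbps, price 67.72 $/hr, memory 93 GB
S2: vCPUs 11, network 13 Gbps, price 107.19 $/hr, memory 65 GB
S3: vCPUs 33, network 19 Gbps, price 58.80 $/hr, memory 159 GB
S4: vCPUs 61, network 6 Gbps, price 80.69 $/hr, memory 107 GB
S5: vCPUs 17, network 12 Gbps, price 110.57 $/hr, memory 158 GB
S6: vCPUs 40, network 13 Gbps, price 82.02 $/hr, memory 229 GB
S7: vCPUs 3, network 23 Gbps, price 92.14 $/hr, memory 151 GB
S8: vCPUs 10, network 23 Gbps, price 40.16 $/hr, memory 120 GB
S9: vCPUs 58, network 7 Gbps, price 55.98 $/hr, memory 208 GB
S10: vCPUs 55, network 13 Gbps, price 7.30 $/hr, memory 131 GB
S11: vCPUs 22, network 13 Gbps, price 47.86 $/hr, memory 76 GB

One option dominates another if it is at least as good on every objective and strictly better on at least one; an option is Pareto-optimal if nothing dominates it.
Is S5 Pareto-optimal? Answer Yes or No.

No

S3 vs S5: vCPUs 33≥17, network 19≥12, price 58.80≤110.57, memory 159≥158 — S3 is at least as good on every objective and strictly better on at least one, so S3 dominates S5.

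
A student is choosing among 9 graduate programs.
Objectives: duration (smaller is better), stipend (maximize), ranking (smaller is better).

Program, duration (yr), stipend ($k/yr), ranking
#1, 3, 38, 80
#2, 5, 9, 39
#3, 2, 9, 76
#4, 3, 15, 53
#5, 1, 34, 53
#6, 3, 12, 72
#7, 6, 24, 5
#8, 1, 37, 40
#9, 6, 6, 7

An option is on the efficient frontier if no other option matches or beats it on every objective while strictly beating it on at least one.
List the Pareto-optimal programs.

#1: not dominated (best stipend).
#2: not dominated.
#3: dominated by #5 (duration 1≤2, stipend 34≥9, ranking 53≤76).
#4: dominated by #5 (duration 1≤3, stipend 34≥15, ranking 53≤53).
#5: dominated by #8 (duration 1≤1, stipend 37≥34, ranking 40≤53).
#6: dominated by #4 (duration 3≤3, stipend 15≥12, ranking 53≤72).
#7: not dominated (best ranking).
#8: not dominated.
#9: dominated by #7 (duration 6≤6, stipend 24≥6, ranking 5≤7).

#1, #2, #7, #8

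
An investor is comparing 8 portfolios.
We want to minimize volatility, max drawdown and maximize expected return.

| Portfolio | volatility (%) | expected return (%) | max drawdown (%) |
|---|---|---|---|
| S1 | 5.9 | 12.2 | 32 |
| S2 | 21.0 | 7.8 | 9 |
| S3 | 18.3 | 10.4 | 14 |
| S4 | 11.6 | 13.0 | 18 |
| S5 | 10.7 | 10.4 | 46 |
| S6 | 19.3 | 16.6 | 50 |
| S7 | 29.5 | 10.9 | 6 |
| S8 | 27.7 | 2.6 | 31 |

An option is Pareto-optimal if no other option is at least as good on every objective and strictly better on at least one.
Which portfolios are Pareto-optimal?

S1, S2, S3, S4, S6, S7

S1: not dominated (best volatility).
S2: not dominated.
S3: not dominated.
S4: not dominated.
S5: dominated by S1 (volatility 5.9≤10.7, expected return 12.2≥10.4, max drawdown 32≤46).
S6: not dominated (best expected return).
S7: not dominated (best max drawdown).
S8: dominated by S2 (volatility 21.0≤27.7, expected return 7.8≥2.6, max drawdown 9≤31).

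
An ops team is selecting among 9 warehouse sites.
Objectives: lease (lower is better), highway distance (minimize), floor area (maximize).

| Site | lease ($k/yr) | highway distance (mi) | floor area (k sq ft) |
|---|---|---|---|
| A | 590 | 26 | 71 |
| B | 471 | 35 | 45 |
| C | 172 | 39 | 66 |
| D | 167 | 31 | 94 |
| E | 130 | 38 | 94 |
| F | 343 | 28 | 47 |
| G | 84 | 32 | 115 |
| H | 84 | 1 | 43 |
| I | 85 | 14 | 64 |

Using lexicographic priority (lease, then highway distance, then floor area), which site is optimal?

H

First minimize lease: best is 84, kept {G, H}.
Then minimize highway distance: best is 1, kept {H}.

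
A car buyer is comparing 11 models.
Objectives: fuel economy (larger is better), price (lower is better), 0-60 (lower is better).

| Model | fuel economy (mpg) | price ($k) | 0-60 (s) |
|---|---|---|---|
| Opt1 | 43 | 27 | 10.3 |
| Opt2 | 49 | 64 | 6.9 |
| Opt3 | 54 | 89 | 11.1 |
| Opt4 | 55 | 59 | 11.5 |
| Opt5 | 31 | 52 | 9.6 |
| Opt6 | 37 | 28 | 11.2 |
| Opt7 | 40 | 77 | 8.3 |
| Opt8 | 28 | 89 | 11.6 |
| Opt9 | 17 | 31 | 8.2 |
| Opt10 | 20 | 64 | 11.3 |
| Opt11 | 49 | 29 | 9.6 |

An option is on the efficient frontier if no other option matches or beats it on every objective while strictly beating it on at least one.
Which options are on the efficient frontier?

Opt1, Opt2, Opt3, Opt4, Opt9, Opt11

Opt1: not dominated (best price).
Opt2: not dominated (best 0-60).
Opt3: not dominated.
Opt4: not dominated (best fuel economy).
Opt5: dominated by Opt11 (fuel economy 49≥31, price 29≤52, 0-60 9.6≤9.6).
Opt6: dominated by Opt1 (fuel economy 43≥37, price 27≤28, 0-60 10.3≤11.2).
Opt7: dominated by Opt2 (fuel economy 49≥40, price 64≤77, 0-60 6.9≤8.3).
Opt8: dominated by Opt1 (fuel economy 43≥28, price 27≤89, 0-60 10.3≤11.6).
Opt9: not dominated.
Opt10: dominated by Opt1 (fuel economy 43≥20, price 27≤64, 0-60 10.3≤11.3).
Opt11: not dominated.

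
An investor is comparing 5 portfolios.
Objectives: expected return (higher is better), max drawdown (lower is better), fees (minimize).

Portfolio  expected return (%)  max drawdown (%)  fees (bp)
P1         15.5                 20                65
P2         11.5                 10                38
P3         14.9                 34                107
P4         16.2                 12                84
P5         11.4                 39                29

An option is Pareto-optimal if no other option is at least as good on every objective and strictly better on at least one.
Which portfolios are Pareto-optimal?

P1: not dominated.
P2: not dominated (best max drawdown).
P3: dominated by P1 (expected return 15.5≥14.9, max drawdown 20≤34, fees 65≤107).
P4: not dominated (best expected return).
P5: not dominated (best fees).

P1, P2, P4, P5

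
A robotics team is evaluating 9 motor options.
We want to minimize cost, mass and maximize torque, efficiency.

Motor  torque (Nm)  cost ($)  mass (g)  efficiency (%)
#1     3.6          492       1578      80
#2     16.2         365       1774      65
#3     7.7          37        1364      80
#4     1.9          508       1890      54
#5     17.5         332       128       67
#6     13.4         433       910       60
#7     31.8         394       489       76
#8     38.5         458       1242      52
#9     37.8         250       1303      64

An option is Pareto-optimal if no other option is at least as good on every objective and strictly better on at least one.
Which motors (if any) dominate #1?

#3

#3: torque 7.7≥3.6, cost 37≤492, mass 1364≤1578, efficiency 80≥80 — dominates #1.
Others (#2, #4, #5, #6, #7, #8, #9) are each worse than #1 on at least one objective.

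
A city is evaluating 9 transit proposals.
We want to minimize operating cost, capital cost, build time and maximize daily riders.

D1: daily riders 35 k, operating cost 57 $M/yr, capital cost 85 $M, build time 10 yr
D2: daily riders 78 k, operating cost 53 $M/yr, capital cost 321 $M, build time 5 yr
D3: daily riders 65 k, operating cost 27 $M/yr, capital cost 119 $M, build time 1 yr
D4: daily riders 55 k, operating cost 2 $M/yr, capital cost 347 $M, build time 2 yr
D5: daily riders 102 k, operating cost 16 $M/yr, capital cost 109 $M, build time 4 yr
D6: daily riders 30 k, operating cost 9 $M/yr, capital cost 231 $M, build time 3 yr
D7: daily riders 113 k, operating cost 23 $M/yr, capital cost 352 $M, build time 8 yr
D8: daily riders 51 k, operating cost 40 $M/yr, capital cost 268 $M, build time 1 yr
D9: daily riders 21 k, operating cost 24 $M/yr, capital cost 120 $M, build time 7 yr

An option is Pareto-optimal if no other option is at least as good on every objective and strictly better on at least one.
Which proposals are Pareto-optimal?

D1: not dominated (best capital cost).
D2: dominated by D5 (daily riders 102≥78, operating cost 16≤53, capital cost 109≤321, build time 4≤5).
D3: not dominated.
D4: not dominated (best operating cost).
D5: not dominated.
D6: not dominated.
D7: not dominated (best daily riders).
D8: dominated by D3 (daily riders 65≥51, operating cost 27≤40, capital cost 119≤268, build time 1≤1).
D9: dominated by D5 (daily riders 102≥21, operating cost 16≤24, capital cost 109≤120, build time 4≤7).

D1, D3, D4, D5, D6, D7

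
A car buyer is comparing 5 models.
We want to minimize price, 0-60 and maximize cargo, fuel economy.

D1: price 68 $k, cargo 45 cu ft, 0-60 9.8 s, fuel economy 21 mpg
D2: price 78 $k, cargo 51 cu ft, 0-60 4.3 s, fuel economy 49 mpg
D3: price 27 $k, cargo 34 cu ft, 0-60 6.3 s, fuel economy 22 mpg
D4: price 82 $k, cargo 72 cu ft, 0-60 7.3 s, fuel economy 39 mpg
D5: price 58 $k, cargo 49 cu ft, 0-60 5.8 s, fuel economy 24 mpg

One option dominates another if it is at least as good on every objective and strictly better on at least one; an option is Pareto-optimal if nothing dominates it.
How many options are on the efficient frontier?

D1: dominated by D5 (price 58≤68, cargo 49≥45, 0-60 5.8≤9.8, fuel economy 24≥21).
D2: not dominated (best 0-60).
D3: not dominated (best price).
D4: not dominated (best cargo).
D5: not dominated.
Pareto-optimal: D2, D3, D4, D5 → 4.

4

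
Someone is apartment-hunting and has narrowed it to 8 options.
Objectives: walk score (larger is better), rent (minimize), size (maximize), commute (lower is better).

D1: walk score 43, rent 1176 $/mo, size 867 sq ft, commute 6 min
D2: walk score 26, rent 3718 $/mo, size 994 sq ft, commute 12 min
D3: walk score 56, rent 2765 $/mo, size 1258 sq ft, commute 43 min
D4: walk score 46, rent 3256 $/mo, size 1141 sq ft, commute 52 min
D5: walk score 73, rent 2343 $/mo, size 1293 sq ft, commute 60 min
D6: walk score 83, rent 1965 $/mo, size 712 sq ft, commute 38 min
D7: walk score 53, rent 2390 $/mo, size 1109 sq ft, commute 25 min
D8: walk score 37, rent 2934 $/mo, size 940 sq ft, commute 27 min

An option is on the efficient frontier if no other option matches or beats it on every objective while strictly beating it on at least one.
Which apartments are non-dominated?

D1, D2, D3, D5, D6, D7

D1: not dominated (best rent).
D2: not dominated.
D3: not dominated.
D4: dominated by D3 (walk score 56≥46, rent 2765≤3256, size 1258≥1141, commute 43≤52).
D5: not dominated (best size).
D6: not dominated (best walk score).
D7: not dominated.
D8: dominated by D7 (walk score 53≥37, rent 2390≤2934, size 1109≥940, commute 25≤27).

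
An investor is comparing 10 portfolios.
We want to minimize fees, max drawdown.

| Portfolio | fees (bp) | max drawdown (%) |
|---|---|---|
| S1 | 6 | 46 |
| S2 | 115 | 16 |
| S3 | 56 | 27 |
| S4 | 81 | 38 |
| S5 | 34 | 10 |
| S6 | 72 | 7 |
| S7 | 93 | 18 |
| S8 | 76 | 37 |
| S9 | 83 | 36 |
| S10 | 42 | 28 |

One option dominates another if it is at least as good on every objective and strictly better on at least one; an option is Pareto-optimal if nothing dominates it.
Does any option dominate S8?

Yes

S3 vs S8: fees 56≤76, max drawdown 27≤37 — S3 is at least as good on every objective and strictly better on at least one, so S3 dominates S8.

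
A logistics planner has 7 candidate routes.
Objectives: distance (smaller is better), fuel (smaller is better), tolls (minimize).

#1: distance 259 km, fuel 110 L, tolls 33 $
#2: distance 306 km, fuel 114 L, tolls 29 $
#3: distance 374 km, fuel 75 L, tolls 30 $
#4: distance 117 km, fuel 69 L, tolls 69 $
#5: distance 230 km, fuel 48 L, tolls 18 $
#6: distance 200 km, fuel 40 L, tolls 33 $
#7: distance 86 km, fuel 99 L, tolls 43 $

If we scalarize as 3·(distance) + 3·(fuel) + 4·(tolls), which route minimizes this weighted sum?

#1: 3·259 + 3·110 + 4·33 = 1239
#2: 3·306 + 3·114 + 4·29 = 1376
#3: 3·374 + 3·75 + 4·30 = 1467
#4: 3·117 + 3·69 + 4·69 = 834
#5: 3·230 + 3·48 + 4·18 = 906
#6: 3·200 + 3·40 + 4·33 = 852
#7: 3·86 + 3·99 + 4·43 = 727
Lowest: #7 at 727.

#7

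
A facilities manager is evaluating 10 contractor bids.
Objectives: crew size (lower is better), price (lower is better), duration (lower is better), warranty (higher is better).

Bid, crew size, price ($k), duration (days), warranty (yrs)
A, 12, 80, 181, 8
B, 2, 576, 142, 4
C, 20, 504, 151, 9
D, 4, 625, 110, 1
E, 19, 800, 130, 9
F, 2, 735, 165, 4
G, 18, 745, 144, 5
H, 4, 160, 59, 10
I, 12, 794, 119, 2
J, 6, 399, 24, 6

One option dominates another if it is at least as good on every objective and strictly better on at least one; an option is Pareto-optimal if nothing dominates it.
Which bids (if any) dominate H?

A: worse on crew size (12 vs 4).
B: worse on price (576 vs 160).
C: worse on crew size (20 vs 4).
D: worse on price (625 vs 160).
E: worse on crew size (19 vs 4).
F: worse on price (735 vs 160).
G: worse on crew size (18 vs 4).
I: worse on crew size (12 vs 4).
J: worse on crew size (6 vs 4).
No option dominates H.

none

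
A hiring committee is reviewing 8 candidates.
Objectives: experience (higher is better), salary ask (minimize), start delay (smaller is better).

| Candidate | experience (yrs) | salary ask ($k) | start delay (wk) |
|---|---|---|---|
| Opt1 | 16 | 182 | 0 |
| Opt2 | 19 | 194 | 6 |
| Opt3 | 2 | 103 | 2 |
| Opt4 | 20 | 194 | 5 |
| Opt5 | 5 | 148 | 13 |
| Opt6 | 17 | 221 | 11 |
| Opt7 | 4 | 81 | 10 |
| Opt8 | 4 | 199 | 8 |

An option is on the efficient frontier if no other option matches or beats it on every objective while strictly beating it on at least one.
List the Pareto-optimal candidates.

Opt1, Opt3, Opt4, Opt5, Opt7

Opt1: not dominated (best start delay).
Opt2: dominated by Opt4 (experience 20≥19, salary ask 194≤194, start delay 5≤6).
Opt3: not dominated.
Opt4: not dominated (best experience).
Opt5: not dominated.
Opt6: dominated by Opt2 (experience 19≥17, salary ask 194≤221, start delay 6≤11).
Opt7: not dominated (best salary ask).
Opt8: dominated by Opt1 (experience 16≥4, salary ask 182≤199, start delay 0≤8).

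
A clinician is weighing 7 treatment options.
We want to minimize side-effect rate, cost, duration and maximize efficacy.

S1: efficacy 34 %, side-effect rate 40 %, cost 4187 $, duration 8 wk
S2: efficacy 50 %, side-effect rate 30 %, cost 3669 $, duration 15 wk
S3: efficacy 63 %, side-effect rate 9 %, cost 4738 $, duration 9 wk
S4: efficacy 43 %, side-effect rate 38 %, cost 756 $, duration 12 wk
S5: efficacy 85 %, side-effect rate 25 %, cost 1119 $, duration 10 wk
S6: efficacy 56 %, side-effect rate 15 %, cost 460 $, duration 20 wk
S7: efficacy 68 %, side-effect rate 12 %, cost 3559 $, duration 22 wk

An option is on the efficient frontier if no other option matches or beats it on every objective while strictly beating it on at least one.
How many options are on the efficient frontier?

S1: not dominated (best duration).
S2: dominated by S5 (efficacy 85≥50, side-effect rate 25≤30, cost 1119≤3669, duration 10≤15).
S3: not dominated (best side-effect rate).
S4: not dominated.
S5: not dominated (best efficacy).
S6: not dominated (best cost).
S7: not dominated.
Pareto-optimal: S1, S3, S4, S5, S6, S7 → 6.

6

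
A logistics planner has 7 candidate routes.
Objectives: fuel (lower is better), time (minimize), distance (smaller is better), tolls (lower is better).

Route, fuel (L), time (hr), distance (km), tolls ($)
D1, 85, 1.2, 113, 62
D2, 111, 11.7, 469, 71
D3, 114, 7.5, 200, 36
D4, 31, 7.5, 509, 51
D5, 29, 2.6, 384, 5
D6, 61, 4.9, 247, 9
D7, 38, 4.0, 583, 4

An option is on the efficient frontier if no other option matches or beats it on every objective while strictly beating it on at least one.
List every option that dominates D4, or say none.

D5

D5: fuel 29≤31, time 2.6≤7.5, distance 384≤509, tolls 5≤51 — dominates D4.
Others (D1, D2, D3, D6, D7) are each worse than D4 on at least one objective.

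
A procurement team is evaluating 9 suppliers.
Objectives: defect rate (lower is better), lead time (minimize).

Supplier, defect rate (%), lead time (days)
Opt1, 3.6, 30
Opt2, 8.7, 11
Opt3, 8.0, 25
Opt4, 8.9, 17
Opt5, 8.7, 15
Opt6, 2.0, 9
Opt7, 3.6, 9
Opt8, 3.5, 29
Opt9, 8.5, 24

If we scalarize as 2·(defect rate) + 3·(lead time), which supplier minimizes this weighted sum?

Opt1: 2·3.6 + 3·30 = 97.2
Opt2: 2·8.7 + 3·11 = 50.4
Opt3: 2·8.0 + 3·25 = 91.0
Opt4: 2·8.9 + 3·17 = 68.8
Opt5: 2·8.7 + 3·15 = 62.4
Opt6: 2·2.0 + 3·9 = 31.0
Opt7: 2·3.6 + 3·9 = 34.2
Opt8: 2·3.5 + 3·29 = 94.0
Opt9: 2·8.5 + 3·24 = 89.0
Lowest: Opt6 at 31.0.

Opt6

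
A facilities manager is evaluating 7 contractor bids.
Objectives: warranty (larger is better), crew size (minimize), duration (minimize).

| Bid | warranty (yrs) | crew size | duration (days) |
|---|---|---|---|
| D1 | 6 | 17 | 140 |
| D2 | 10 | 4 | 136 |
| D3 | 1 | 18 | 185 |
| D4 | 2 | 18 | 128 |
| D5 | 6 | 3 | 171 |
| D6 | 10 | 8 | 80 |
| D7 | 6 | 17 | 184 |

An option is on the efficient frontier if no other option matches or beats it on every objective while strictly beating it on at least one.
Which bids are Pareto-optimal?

D2, D5, D6

D1: dominated by D2 (warranty 10≥6, crew size 4≤17, duration 136≤140).
D2: not dominated.
D3: dominated by D1 (warranty 6≥1, crew size 17≤18, duration 140≤185).
D4: dominated by D6 (warranty 10≥2, crew size 8≤18, duration 80≤128).
D5: not dominated (best crew size).
D6: not dominated (best duration).
D7: dominated by D1 (warranty 6≥6, crew size 17≤17, duration 140≤184).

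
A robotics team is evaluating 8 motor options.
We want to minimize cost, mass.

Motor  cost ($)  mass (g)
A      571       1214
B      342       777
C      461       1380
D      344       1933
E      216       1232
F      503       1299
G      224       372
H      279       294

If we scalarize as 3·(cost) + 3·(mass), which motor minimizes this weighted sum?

A: 3·571 + 3·1214 = 5355
B: 3·342 + 3·777 = 3357
C: 3·461 + 3·1380 = 5523
D: 3·344 + 3·1933 = 6831
E: 3·216 + 3·1232 = 4344
F: 3·503 + 3·1299 = 5406
G: 3·224 + 3·372 = 1788
H: 3·279 + 3·294 = 1719
Lowest: H at 1719.

H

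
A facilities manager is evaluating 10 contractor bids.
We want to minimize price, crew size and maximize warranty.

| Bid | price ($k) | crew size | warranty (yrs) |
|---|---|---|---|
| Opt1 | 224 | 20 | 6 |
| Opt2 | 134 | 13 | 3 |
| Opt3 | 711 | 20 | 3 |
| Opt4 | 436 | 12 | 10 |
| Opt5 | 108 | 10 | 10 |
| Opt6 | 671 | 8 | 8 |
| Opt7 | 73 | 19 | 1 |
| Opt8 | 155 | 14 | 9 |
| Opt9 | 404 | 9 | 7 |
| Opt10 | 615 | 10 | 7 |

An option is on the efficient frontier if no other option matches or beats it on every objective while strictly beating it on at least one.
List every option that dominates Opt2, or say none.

Opt5: price 108≤134, crew size 10≤13, warranty 10≥3 — dominates Opt2.
Others (Opt1, Opt3, Opt4, Opt6, Opt7, Opt8, Opt9, Opt10) are each worse than Opt2 on at least one objective.

Opt5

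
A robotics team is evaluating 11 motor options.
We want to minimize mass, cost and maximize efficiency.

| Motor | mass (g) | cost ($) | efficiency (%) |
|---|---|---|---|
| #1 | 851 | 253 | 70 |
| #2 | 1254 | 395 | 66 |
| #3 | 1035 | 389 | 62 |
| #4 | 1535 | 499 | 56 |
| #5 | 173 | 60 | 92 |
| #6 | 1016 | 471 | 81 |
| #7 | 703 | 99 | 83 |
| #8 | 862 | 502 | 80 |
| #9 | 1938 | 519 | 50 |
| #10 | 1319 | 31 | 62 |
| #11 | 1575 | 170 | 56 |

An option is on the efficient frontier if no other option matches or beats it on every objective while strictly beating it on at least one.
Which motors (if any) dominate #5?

none

#1: worse on mass (851 vs 173).
#2: worse on mass (1254 vs 173).
#3: worse on mass (1035 vs 173).
#4: worse on mass (1535 vs 173).
#6: worse on mass (1016 vs 173).
#7: worse on mass (703 vs 173).
#8: worse on mass (862 vs 173).
#9: worse on mass (1938 vs 173).
#10: worse on mass (1319 vs 173).
#11: worse on mass (1575 vs 173).
No option dominates #5.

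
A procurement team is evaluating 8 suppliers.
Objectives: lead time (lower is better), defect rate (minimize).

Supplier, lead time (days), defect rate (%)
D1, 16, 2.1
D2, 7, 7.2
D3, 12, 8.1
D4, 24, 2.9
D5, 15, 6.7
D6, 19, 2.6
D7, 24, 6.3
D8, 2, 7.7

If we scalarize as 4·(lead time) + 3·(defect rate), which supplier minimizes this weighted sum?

D1: 4·16 + 3·2.1 = 70.3
D2: 4·7 + 3·7.2 = 49.6
D3: 4·12 + 3·8.1 = 72.3
D4: 4·24 + 3·2.9 = 104.7
D5: 4·15 + 3·6.7 = 80.1
D6: 4·19 + 3·2.6 = 83.8
D7: 4·24 + 3·6.3 = 114.9
D8: 4·2 + 3·7.7 = 31.1
Lowest: D8 at 31.1.

D8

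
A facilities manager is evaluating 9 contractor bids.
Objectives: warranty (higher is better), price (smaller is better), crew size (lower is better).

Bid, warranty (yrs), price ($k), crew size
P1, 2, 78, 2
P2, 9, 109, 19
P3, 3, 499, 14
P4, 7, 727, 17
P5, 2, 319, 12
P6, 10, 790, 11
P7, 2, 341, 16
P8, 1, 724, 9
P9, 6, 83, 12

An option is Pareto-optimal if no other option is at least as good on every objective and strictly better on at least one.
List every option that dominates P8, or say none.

P1: warranty 2≥1, price 78≤724, crew size 2≤9 — dominates P8.
Others (P2, P3, P4, P5, P6, P7, P9) are each worse than P8 on at least one objective.

P1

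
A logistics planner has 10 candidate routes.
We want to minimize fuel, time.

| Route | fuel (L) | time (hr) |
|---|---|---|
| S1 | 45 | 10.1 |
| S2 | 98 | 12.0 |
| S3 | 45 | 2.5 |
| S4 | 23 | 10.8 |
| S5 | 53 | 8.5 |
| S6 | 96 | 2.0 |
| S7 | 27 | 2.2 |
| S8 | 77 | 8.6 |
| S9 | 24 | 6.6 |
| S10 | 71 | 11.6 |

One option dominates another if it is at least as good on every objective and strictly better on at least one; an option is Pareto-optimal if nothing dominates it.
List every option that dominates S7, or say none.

none

S1: worse on fuel (45 vs 27).
S2: worse on fuel (98 vs 27).
S3: worse on fuel (45 vs 27).
S4: worse on time (10.8 vs 2.2).
S5: worse on fuel (53 vs 27).
S6: worse on fuel (96 vs 27).
S8: worse on fuel (77 vs 27).
S9: worse on time (6.6 vs 2.2).
S10: worse on fuel (71 vs 27).
No option dominates S7.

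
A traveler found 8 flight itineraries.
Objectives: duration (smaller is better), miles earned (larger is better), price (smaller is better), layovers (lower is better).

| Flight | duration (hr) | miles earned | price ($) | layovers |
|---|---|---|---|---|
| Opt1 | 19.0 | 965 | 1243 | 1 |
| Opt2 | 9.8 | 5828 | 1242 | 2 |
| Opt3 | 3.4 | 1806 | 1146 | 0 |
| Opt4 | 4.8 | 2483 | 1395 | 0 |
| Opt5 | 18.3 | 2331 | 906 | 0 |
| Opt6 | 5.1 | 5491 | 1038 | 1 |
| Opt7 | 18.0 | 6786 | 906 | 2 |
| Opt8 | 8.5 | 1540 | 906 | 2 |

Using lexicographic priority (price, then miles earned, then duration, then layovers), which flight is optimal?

Opt7

First minimize price: best is 906, kept {Opt5, Opt7, Opt8}.
Then maximize miles earned: best is 6786, kept {Opt7}.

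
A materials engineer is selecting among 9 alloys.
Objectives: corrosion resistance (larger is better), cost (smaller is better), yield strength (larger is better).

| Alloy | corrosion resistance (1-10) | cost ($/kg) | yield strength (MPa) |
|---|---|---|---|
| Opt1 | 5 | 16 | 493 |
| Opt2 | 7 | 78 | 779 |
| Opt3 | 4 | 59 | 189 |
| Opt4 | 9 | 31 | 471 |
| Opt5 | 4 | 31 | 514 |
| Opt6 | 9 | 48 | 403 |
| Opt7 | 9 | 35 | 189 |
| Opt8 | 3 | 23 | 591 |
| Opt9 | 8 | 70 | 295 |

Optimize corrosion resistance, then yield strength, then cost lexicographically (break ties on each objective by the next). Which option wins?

First maximize corrosion resistance: best is 9, kept {Opt4, Opt6, Opt7}.
Then maximize yield strength: best is 471, kept {Opt4}.

Opt4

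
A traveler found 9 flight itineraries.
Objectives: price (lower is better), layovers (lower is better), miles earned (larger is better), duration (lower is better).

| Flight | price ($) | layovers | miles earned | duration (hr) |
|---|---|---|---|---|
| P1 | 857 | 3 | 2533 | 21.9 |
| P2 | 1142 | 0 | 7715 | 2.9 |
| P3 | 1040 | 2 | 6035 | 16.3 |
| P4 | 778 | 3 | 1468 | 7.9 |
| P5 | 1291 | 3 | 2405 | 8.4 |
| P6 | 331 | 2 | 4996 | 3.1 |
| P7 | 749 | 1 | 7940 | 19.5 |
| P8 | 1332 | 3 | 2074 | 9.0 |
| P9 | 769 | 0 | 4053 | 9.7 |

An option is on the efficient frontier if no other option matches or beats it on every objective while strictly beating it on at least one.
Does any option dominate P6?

No

P1: worse on price (857 vs 331).
P2: worse on price (1142 vs 331).
P3: worse on price (1040 vs 331).
P4: worse on price (778 vs 331).
P5: worse on price (1291 vs 331).
P7: worse on price (749 vs 331).
P8: worse on price (1332 vs 331).
P9: worse on price (769 vs 331).
No option is at least as good as P6 on every objective and strictly better on one.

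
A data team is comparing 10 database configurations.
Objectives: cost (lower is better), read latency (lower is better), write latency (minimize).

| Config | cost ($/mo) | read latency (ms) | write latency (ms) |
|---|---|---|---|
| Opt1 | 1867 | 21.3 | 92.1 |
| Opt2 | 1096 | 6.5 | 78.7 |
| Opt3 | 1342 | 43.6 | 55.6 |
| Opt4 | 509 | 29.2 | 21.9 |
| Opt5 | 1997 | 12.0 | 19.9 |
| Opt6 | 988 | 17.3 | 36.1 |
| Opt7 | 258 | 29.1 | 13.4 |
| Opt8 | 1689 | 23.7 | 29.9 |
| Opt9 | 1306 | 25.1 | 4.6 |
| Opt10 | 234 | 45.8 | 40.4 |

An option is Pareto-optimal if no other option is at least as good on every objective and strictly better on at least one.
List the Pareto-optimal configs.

Opt2, Opt5, Opt6, Opt7, Opt8, Opt9, Opt10

Opt1: dominated by Opt2 (cost 1096≤1867, read latency 6.5≤21.3, write latency 78.7≤92.1).
Opt2: not dominated (best read latency).
Opt3: dominated by Opt4 (cost 509≤1342, read latency 29.2≤43.6, write latency 21.9≤55.6).
Opt4: dominated by Opt7 (cost 258≤509, read latency 29.1≤29.2, write latency 13.4≤21.9).
Opt5: not dominated.
Opt6: not dominated.
Opt7: not dominated.
Opt8: not dominated.
Opt9: not dominated (best write latency).
Opt10: not dominated (best cost).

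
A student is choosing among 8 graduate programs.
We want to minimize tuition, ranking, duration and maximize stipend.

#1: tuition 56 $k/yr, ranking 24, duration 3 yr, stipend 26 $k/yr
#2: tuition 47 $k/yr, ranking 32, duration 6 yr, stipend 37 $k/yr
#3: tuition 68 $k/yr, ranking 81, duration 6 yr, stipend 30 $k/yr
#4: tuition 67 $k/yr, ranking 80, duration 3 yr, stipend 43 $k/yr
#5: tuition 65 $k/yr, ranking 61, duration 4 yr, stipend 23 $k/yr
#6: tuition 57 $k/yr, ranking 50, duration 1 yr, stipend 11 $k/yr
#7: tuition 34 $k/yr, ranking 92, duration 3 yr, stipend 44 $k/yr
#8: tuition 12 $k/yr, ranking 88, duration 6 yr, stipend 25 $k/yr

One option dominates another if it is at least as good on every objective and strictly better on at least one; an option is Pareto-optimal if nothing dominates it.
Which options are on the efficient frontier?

#1, #2, #4, #6, #7, #8

#1: not dominated (best ranking).
#2: not dominated.
#3: dominated by #2 (tuition 47≤68, ranking 32≤81, duration 6≤6, stipend 37≥30).
#4: not dominated.
#5: dominated by #1 (tuition 56≤65, ranking 24≤61, duration 3≤4, stipend 26≥23).
#6: not dominated (best duration).
#7: not dominated (best stipend).
#8: not dominated (best tuition).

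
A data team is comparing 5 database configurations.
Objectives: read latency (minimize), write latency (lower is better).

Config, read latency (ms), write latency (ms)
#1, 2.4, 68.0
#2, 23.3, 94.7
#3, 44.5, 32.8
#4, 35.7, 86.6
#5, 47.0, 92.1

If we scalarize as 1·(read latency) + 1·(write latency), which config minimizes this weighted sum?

#1

#1: 1·2.4 + 1·68.0 = 70.4
#2: 1·23.3 + 1·94.7 = 118.0
#3: 1·44.5 + 1·32.8 = 77.3
#4: 1·35.7 + 1·86.6 = 122.3
#5: 1·47.0 + 1·92.1 = 139.1
Lowest: #1 at 70.4.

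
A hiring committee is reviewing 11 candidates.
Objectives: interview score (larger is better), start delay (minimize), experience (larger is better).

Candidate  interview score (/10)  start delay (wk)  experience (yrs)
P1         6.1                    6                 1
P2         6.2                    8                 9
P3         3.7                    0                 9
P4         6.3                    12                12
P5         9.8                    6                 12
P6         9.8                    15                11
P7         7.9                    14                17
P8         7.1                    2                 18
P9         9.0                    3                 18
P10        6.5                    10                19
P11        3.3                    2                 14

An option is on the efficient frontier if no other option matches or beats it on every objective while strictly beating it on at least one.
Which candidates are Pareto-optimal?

P1: dominated by P5 (interview score 9.8≥6.1, start delay 6≤6, experience 12≥1).
P2: dominated by P5 (interview score 9.8≥6.2, start delay 6≤8, experience 12≥9).
P3: not dominated (best start delay).
P4: dominated by P5 (interview score 9.8≥6.3, start delay 6≤12, experience 12≥12).
P5: not dominated.
P6: dominated by P5 (interview score 9.8≥9.8, start delay 6≤15, experience 12≥11).
P7: dominated by P9 (interview score 9.0≥7.9, start delay 3≤14, experience 18≥17).
P8: not dominated.
P9: not dominated.
P10: not dominated (best experience).
P11: dominated by P8 (interview score 7.1≥3.3, start delay 2≤2, experience 18≥14).

P3, P5, P8, P9, P10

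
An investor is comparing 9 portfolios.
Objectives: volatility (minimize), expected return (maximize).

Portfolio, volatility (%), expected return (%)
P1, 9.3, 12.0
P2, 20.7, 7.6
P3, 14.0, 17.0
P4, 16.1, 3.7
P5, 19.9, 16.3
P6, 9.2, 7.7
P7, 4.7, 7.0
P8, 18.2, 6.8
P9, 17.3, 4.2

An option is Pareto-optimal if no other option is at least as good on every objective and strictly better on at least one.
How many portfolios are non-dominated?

P1: not dominated.
P2: dominated by P1 (volatility 9.3≤20.7, expected return 12.0≥7.6).
P3: not dominated (best expected return).
P4: dominated by P1 (volatility 9.3≤16.1, expected return 12.0≥3.7).
P5: dominated by P3 (volatility 14.0≤19.9, expected return 17.0≥16.3).
P6: not dominated.
P7: not dominated (best volatility).
P8: dominated by P1 (volatility 9.3≤18.2, expected return 12.0≥6.8).
P9: dominated by P1 (volatility 9.3≤17.3, expected return 12.0≥4.2).
Pareto-optimal: P1, P3, P6, P7 → 4.

4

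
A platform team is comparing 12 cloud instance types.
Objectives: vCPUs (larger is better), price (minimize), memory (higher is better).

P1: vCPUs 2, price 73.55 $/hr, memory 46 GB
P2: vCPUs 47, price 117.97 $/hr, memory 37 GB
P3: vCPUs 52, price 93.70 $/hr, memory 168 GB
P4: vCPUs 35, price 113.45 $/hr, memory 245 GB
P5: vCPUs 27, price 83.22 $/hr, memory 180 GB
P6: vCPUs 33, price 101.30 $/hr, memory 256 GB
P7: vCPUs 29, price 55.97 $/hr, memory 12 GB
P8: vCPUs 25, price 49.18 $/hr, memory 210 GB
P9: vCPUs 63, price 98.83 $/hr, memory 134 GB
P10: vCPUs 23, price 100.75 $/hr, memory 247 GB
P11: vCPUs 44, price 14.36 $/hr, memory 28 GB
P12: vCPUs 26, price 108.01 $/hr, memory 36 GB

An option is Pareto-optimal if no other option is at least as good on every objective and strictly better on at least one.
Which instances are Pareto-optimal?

P3, P4, P5, P6, P8, P9, P10, P11

P1: dominated by P8 (vCPUs 25≥2, price 49.18≤73.55, memory 210≥46).
P2: dominated by P3 (vCPUs 52≥47, price 93.70≤117.97, memory 168≥37).
P3: not dominated.
P4: not dominated.
P5: not dominated.
P6: not dominated (best memory).
P7: dominated by P11 (vCPUs 44≥29, price 14.36≤55.97, memory 28≥12).
P8: not dominated.
P9: not dominated (best vCPUs).
P10: not dominated.
P11: not dominated (best price).
P12: dominated by P3 (vCPUs 52≥26, price 93.70≤108.01, memory 168≥36).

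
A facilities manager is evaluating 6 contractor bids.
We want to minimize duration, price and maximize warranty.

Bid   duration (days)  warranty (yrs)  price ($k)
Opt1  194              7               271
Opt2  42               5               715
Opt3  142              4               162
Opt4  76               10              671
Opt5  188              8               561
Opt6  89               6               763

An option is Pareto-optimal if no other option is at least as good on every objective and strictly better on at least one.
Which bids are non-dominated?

Opt1, Opt2, Opt3, Opt4, Opt5

Opt1: not dominated.
Opt2: not dominated (best duration).
Opt3: not dominated (best price).
Opt4: not dominated (best warranty).
Opt5: not dominated.
Opt6: dominated by Opt4 (duration 76≤89, warranty 10≥6, price 671≤763).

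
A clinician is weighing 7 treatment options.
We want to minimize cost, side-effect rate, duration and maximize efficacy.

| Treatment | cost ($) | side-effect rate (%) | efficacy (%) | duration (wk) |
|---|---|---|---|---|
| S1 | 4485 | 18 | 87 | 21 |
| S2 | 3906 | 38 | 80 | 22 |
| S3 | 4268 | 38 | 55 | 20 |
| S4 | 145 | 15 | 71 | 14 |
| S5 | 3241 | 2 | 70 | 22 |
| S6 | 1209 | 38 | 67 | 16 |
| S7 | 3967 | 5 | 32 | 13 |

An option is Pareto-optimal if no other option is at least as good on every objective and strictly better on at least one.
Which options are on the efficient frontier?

S1, S2, S4, S5, S7

S1: not dominated (best efficacy).
S2: not dominated.
S3: dominated by S4 (cost 145≤4268, side-effect rate 15≤38, efficacy 71≥55, duration 14≤20).
S4: not dominated (best cost).
S5: not dominated (best side-effect rate).
S6: dominated by S4 (cost 145≤1209, side-effect rate 15≤38, efficacy 71≥67, duration 14≤16).
S7: not dominated (best duration).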